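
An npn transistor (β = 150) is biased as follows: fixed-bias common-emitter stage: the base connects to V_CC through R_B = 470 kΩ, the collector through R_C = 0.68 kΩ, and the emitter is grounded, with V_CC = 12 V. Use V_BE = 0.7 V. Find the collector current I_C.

I_C ≈ 3.6 mA

Base loop: V_CC = I_B·R_B + V_BE, so I_B = (12 − 0.7)/470 kΩ = 0.024 mA.
In the active region I_C = β·I_B = 150 × 0.024 = 3.61 mA.
Collector loop: V_CE = V_CC − I_C·R_C = 12 − 3.61×0.68 = 9.55 V.
Since V_CE = 9.55 V > V_CE(sat) ≈ 0.2 V, the transistor is in the active region as assumed.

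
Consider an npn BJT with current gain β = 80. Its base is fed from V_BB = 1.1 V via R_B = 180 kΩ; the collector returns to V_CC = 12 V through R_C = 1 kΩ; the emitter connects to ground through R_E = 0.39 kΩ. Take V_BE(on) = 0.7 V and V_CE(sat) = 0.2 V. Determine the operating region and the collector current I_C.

active; I_C ≈ 0.15 mA

Assume active. Base-emitter loop: I_B = (V_BB − V_BE)/(R_B + (β+1)R_E) = (1.1 − 0.7)/(180 + 81×0.39) = 0.00189 mA.
I_C = β·I_B = 80×0.00189 = 0.151 mA.
V_CE = V_CC − I_C·R_C − I_E·R_E = 12 − 0.151×1 − 0.153×0.39 = 11.8 V > V_CE(sat), so the active-region assumption holds.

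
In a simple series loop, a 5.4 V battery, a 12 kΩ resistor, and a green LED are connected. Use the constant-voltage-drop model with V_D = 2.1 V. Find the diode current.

KVL around the loop: 5.4 = V_D + I·R = 2.1 + I × 12 kΩ.
So I = (5.4 − 2.1) / 12 kΩ = 3.3 / 12 = 0.275 mA.

I ≈ 0.28 mA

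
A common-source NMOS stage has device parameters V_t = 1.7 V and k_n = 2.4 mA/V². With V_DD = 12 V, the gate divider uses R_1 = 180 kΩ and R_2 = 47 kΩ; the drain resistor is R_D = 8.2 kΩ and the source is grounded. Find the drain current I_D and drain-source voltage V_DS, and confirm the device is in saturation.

I_D ≈ 0.74 mA, V_DS ≈ 5.9 V

V_G = V_DD·R_2/(R_1+R_2) = 12×47/227 = 2.48 V. With the source grounded, V_GS = V_G = 2.48 V.
Assume saturation: I_D = (k_n/2)(V_GS − V_t)² = (2.4/2)×(2.48 − 1.7)² = 1.2×0.785² = 0.739 mA.
V_DS = V_DD − I_D·R_D = 12 − 0.739×8.2 = 5.94 V.
Saturation requires V_DS ≥ V_GS − V_t = 0.785 V; 5.94 ≥ 0.785 ✓.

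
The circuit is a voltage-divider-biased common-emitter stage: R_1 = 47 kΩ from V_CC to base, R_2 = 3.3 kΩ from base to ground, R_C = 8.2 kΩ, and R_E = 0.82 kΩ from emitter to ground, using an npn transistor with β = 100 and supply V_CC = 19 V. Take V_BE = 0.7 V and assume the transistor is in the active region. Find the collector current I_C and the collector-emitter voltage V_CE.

I_C ≈ 0.64 mA, V_CE ≈ 13 V

Thevenize the base divider: V_Th = V_CC·R_2/(R_1+R_2) = 19×3.3/50.3 = 1.25 V, R_Th = R_1‖R_2 = 3.08 kΩ.
Base-emitter loop: V_Th = I_B·R_Th + V_BE + (β+1)I_B·R_E, so I_B = (1.25 − 0.7) / (3.08 + 101×0.82) = 0.00636 mA.
I_C = β·I_B = 100×0.00636 = 0.636 mA, and I_E = (β+1)I_B = 0.643 mA.
V_CE = V_CC − I_C·R_C − I_E·R_E = 19 − 0.636×8.2 − 0.643×0.82 = 13.3 V.
V_CE = 13.3 V > 0.2 V confirms active-region operation.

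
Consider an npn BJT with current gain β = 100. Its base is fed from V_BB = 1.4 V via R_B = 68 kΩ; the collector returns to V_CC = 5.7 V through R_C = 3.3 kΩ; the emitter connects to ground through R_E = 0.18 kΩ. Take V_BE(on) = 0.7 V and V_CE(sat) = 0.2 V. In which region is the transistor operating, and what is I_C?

Assume active. Base-emitter loop: I_B = (V_BB − V_BE)/(R_B + (β+1)R_E) = (1.4 − 0.7)/(68 + 101×0.18) = 0.00812 mA.
I_C = β·I_B = 100×0.00812 = 0.812 mA.
V_CE = V_CC − I_C·R_C − I_E·R_E = 5.7 − 0.812×3.3 − 0.82×0.18 = 2.87 V > V_CE(sat), so the active-region assumption holds.

active; I_C ≈ 0.81 mA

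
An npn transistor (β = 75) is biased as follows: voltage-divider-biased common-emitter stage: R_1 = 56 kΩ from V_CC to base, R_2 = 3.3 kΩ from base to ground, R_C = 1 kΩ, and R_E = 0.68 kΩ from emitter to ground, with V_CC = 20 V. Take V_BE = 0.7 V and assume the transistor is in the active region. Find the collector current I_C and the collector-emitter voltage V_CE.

Thevenize the base divider: V_Th = V_CC·R_2/(R_1+R_2) = 20×3.3/59.3 = 1.11 V, R_Th = R_1‖R_2 = 3.12 kΩ.
Base-emitter loop: V_Th = I_B·R_Th + V_BE + (β+1)I_B·R_E, so I_B = (1.11 − 0.7) / (3.12 + 76×0.68) = 0.00754 mA.
I_C = β·I_B = 75×0.00754 = 0.565 mA, and I_E = (β+1)I_B = 0.573 mA.
V_CE = V_CC − I_C·R_C − I_E·R_E = 20 − 0.565×1 − 0.573×0.68 = 19 V.
V_CE = 19 V > 0.2 V confirms active-region operation.

I_C ≈ 0.57 mA, V_CE ≈ 19 V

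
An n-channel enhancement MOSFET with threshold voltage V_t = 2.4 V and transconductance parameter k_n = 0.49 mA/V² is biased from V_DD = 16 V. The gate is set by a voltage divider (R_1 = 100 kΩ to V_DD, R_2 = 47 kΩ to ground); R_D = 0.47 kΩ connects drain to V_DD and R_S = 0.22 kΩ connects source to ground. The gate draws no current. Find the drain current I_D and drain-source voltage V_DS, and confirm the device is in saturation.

V_G = V_DD·R_2/(R_1+R_2) = 16×47/147 = 5.12 V.
Assume saturation: I_D = (k_n/2)(V_GS − V_t)² with V_GS = V_G − I_D·R_S = 5.12 − 0.22·I_D.
Substituting gives 0.0119·I_D² − 1.29·I_D + 1.81 = 0, with roots I_D = 1.42 or 108 mA.
The root I_D = 108 mA gives V_GS = -18.6 V ≤ V_t, so take I_D = 1.42 mA.
Then V_GS = 4.8 V and V_DS = V_DD − I_D(R_D+R_S) = 16 − 1.42×0.69 = 15 V.
Saturation requires V_DS ≥ V_GS − V_t = 2.4 V; 15 ≥ 2.4 ✓.

I_D ≈ 1.4 mA, V_DS ≈ 15 V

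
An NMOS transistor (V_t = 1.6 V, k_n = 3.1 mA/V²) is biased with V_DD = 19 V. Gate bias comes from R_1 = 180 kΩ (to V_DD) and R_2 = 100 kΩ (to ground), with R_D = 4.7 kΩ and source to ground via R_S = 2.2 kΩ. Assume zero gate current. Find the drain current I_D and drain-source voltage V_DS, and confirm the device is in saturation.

V_G = V_DD·R_2/(R_1+R_2) = 19×100/280 = 6.79 V.
Assume saturation: I_D = (k_n/2)(V_GS − V_t)² with V_GS = V_G − I_D·R_S = 6.79 − 2.2·I_D.
Substituting gives 7.5·I_D² − 36.4·I_D + 41.7 = 0, with roots I_D = 1.86 or 2.99 mA.
The root I_D = 2.99 mA gives V_GS = 0.212 V ≤ V_t, so take I_D = 1.86 mA.
Then V_GS = 2.7 V and V_DS = V_DD − I_D(R_D+R_S) = 19 − 1.86×6.9 = 6.17 V.
Saturation requires V_DS ≥ V_GS − V_t = 1.1 V; 6.17 ≥ 1.1 ✓.

I_D ≈ 1.9 mA, V_DS ≈ 6.2 V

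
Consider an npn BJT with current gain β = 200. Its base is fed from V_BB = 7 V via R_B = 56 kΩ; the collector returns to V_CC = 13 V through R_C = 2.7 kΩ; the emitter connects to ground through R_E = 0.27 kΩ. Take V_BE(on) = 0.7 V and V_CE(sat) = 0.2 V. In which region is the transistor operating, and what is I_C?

Assume active: I_B = (7 − 0.7)/(56 + 201×0.27) = 0.0571 mA, I_C = β·I_B = 11.4 mA.
Then V_CE = 13 − 11.4×2.7 − 11.5×0.27 = -21 V < 0.2 V — the active assumption fails.
Re-solve with V_CE = 0.2 V. KCL at the emitter: V_E/R_E = (V_BB−0.7−V_E)/R_B + (V_CC−0.2−V_E)/R_C, giving V_E = 1.19 V.
I_C = (V_CC − 0.2 − V_E)/R_C = (12.8 − 1.19)/2.7 = 4.3 mA.
Check: I_B = (6.3 − 1.19)/56 = 0.0913 mA, and β·I_B = 18.3 mA > I_C, confirming saturation.

saturation; I_C ≈ 4.3 mA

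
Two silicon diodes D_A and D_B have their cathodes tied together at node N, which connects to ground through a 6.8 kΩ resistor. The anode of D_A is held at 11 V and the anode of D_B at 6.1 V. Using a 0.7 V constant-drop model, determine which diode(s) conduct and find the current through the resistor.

Only D_A conducts; I_R ≈ 1.5 mA

Assume both conduct. Then node N would need to be at both 11−0.7 = 10.3 V and 6.1−0.7 = 5.4 V, which is impossible.
Assume only D_A conducts: V_N = 11 − 0.7 = 10.3 V, so I_R = 10.3/6.8 = 1.51 mA.
Check D_B: its anode-to-cathode voltage is 6.1 − 10.3 = -4.2 V < 0.7 V, so it is off. The assumption is consistent.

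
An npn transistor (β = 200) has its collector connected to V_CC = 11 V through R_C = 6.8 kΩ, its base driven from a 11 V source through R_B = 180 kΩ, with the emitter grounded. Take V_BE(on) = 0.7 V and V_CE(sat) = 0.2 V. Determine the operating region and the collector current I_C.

Assume active: I_B = (11 − 0.7)/180 = 0.0572 mA, giving I_C = β·I_B = 11.4 mA.
But then V_CE = 11 − 11.4×6.8 = -66.8 V < V_CE(sat) = 0.2 V — impossible in the active region.
So the transistor is saturated. With V_CE = 0.2 V, I_C = (V_CC − 0.2)/R_C = 10.8/6.8 = 1.59 mA.
Check: β·I_B = 11.4 mA > I_C = 1.59 mA, confirming saturation.

saturation; I_C ≈ 1.6 mA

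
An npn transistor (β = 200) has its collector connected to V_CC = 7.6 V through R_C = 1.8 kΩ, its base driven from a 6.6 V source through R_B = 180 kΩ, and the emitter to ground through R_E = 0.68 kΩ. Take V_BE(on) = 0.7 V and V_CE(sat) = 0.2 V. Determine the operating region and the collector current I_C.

saturation; I_C ≈ 3 mA

Assume active: I_B = (6.6 − 0.7)/(180 + 201×0.68) = 0.0186 mA, I_C = β·I_B = 3.73 mA.
Then V_CE = 7.6 − 3.73×1.8 − 3.74×0.68 = -1.65 V < 0.2 V — the active assumption fails.
Re-solve with V_CE = 0.2 V. KCL at the emitter: V_E/R_E = (V_BB−0.7−V_E)/R_B + (V_CC−0.2−V_E)/R_C, giving V_E = 2.04 V.
I_C = (V_CC − 0.2 − V_E)/R_C = (7.4 − 2.04)/1.8 = 2.98 mA.
Check: I_B = (5.9 − 2.04)/180 = 0.0214 mA, and β·I_B = 4.29 mA > I_C, confirming saturation.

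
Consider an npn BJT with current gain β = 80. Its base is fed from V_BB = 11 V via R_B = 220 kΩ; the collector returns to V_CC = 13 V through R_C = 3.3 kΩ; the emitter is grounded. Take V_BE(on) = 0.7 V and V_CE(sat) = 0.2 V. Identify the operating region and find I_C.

active; I_C ≈ 3.7 mA

Assume active. Base-emitter loop: I_B = (V_BB − V_BE)/R_B = (11 − 0.7)/220 = 0.0468 mA.
I_C = β·I_B = 80×0.0468 = 3.75 mA.
V_CE = V_CC − I_C·R_C = 13 − 3.75×3.3 = 0.64 V > V_CE(sat), so the active-region assumption holds.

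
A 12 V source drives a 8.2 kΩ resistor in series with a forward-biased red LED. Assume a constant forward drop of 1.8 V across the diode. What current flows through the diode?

KVL around the loop: 12 = V_D + I·R = 1.8 + I × 8.2 kΩ.
So I = (12 − 1.8) / 8.2 kΩ = 10.2 / 8.2 = 1.24 mA.

I ≈ 1.2 mA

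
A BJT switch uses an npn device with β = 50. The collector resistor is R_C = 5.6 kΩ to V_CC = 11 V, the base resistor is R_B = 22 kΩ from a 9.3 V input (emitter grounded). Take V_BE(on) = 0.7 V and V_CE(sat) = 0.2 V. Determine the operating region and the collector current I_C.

Assume active: I_B = (9.3 − 0.7)/22 = 0.391 mA, giving I_C = β·I_B = 19.5 mA.
But then V_CE = 11 − 19.5×5.6 = -98.5 V < V_CE(sat) = 0.2 V — impossible in the active region.
So the transistor is saturated. With V_CE = 0.2 V, I_C = (V_CC − 0.2)/R_C = 10.8/5.6 = 1.93 mA.
Check: β·I_B = 19.5 mA > I_C = 1.93 mA, confirming saturation.

saturation; I_C ≈ 1.9 mA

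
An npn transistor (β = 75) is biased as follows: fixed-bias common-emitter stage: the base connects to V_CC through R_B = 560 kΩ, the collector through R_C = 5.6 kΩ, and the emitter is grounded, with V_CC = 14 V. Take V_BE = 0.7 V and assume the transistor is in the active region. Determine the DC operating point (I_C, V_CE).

Base loop: V_CC = I_B·R_B + V_BE, so I_B = (14 − 0.7)/560 kΩ = 0.0238 mA.
In the active region I_C = β·I_B = 75 × 0.0238 = 1.78 mA.
Collector loop: V_CE = V_CC − I_C·R_C = 14 − 1.78×5.6 = 4.03 V.
Since V_CE = 4.03 V > V_CE(sat) ≈ 0.2 V, the transistor is in the active region as assumed.

I_C ≈ 1.8 mA, V_CE ≈ 4 V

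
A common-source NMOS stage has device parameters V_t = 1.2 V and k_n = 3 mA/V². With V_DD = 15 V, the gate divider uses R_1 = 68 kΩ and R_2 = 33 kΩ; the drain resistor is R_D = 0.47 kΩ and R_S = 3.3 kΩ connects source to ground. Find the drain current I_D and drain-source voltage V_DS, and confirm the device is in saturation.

I_D ≈ 0.89 mA, V_DS ≈ 12 V

V_G = V_DD·R_2/(R_1+R_2) = 15×33/101 = 4.9 V.
Assume saturation: I_D = (k_n/2)(V_GS − V_t)² with V_GS = V_G − I_D·R_S = 4.9 − 3.3·I_D.
Substituting gives 16.3·I_D² − 37.6·I_D + 20.5 = 0, with roots I_D = 0.888 or 1.42 mA.
The root I_D = 1.42 mA gives V_GS = 0.228 V ≤ V_t, so take I_D = 0.888 mA.
Then V_GS = 1.97 V and V_DS = V_DD − I_D(R_D+R_S) = 15 − 0.888×3.77 = 11.7 V.
Saturation requires V_DS ≥ V_GS − V_t = 0.77 V; 11.7 ≥ 0.77 ✓.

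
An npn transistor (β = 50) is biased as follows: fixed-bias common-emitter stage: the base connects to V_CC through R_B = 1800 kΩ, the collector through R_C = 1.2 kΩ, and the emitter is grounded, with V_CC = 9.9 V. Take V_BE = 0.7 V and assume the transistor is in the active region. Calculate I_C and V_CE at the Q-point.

I_C ≈ 0.26 mA, V_CE ≈ 9.6 V

Base loop: V_CC = I_B·R_B + V_BE, so I_B = (9.9 − 0.7)/1800 kΩ = 0.00511 mA.
In the active region I_C = β·I_B = 50 × 0.00511 = 0.256 mA.
Collector loop: V_CE = V_CC − I_C·R_C = 9.9 − 0.256×1.2 = 9.59 V.
Since V_CE = 9.59 V > V_CE(sat) ≈ 0.2 V, the transistor is in the active region as assumed.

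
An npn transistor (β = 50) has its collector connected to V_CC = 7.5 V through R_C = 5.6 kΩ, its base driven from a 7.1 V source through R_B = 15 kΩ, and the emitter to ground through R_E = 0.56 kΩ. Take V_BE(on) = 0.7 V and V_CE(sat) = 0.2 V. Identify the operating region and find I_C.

Assume active: I_B = (7.1 − 0.7)/(15 + 51×0.56) = 0.147 mA, I_C = β·I_B = 7.35 mA.
Then V_CE = 7.5 − 7.35×5.6 − 7.49×0.56 = -37.8 V < 0.2 V — the active assumption fails.
Re-solve with V_CE = 0.2 V. KCL at the emitter: V_E/R_E = (V_BB−0.7−V_E)/R_B + (V_CC−0.2−V_E)/R_C, giving V_E = 0.852 V.
I_C = (V_CC − 0.2 − V_E)/R_C = (7.3 − 0.852)/5.6 = 1.15 mA.
Check: I_B = (6.4 − 0.852)/15 = 0.37 mA, and β·I_B = 18.5 mA > I_C, confirming saturation.

saturation; I_C ≈ 1.2 mA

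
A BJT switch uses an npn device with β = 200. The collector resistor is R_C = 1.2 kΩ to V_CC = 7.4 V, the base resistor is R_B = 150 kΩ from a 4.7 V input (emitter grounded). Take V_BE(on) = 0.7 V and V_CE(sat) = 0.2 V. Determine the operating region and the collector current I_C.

active; I_C ≈ 5.3 mA

Assume active. Base-emitter loop: I_B = (V_BB − V_BE)/R_B = (4.7 − 0.7)/150 = 0.0267 mA.
I_C = β·I_B = 200×0.0267 = 5.33 mA.
V_CE = V_CC − I_C·R_C = 7.4 − 5.33×1.2 = 1 V > V_CE(sat), so the active-region assumption holds.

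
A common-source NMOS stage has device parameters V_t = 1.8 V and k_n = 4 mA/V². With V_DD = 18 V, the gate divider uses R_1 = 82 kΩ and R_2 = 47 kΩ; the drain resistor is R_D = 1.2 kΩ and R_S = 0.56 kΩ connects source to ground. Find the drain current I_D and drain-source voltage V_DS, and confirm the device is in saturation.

V_G = V_DD·R_2/(R_1+R_2) = 18×47/129 = 6.56 V.
Assume saturation: I_D = (k_n/2)(V_GS − V_t)² with V_GS = V_G − I_D·R_S = 6.56 − 0.56·I_D.
Substituting gives 0.627·I_D² − 11.7·I_D + 45.3 = 0, with roots I_D = 5.53 or 13.1 mA.
The root I_D = 13.1 mA gives V_GS = -0.755 V ≤ V_t, so take I_D = 5.53 mA.
Then V_GS = 3.46 V and V_DS = V_DD − I_D(R_D+R_S) = 18 − 5.53×1.76 = 8.27 V.
Saturation requires V_DS ≥ V_GS − V_t = 1.66 V; 8.27 ≥ 1.66 ✓.

I_D ≈ 5.5 mA, V_DS ≈ 8.3 V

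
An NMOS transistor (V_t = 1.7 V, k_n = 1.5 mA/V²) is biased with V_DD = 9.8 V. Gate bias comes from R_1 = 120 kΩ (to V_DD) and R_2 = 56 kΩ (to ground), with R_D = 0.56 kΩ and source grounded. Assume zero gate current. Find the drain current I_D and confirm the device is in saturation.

V_G = V_DD·R_2/(R_1+R_2) = 9.8×56/176 = 3.12 V. With the source grounded, V_GS = V_G = 3.12 V.
Assume saturation: I_D = (k_n/2)(V_GS − V_t)² = (1.5/2)×(3.12 − 1.7)² = 0.75×1.42² = 1.51 mA.
V_DS = V_DD − I_D·R_D = 9.8 − 1.51×0.56 = 8.96 V.
Saturation requires V_DS ≥ V_GS − V_t = 1.42 V; 8.96 ≥ 1.42 ✓.

I_D ≈ 1.5 mA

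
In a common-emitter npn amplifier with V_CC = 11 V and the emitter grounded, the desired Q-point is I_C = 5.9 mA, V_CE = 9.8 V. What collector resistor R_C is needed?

R_C ≈ 0.2 kΩ

Collector loop: V_CC = I_C·R_C + V_CE.
R_C = (V_CC − V_CE)/I_C = (11 − 9.8)/5.9 = 0.203 kΩ.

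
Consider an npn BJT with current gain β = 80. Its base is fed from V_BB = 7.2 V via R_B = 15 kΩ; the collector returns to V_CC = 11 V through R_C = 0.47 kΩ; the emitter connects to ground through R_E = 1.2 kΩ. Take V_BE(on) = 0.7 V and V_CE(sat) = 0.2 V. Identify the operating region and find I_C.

Assume active. Base-emitter loop: I_B = (V_BB − V_BE)/(R_B + (β+1)R_E) = (7.2 − 0.7)/(15 + 81×1.2) = 0.0579 mA.
I_C = β·I_B = 80×0.0579 = 4.63 mA.
V_CE = V_CC − I_C·R_C − I_E·R_E = 11 − 4.63×0.47 − 4.69×1.2 = 3.19 V > V_CE(sat), so the active-region assumption holds.

active; I_C ≈ 4.6 mA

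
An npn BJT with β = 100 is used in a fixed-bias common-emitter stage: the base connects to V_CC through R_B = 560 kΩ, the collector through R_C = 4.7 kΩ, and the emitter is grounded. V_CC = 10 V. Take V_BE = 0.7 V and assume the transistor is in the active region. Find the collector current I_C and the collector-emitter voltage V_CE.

Base loop: V_CC = I_B·R_B + V_BE, so I_B = (10 − 0.7)/560 kΩ = 0.0166 mA.
In the active region I_C = β·I_B = 100 × 0.0166 = 1.66 mA.
Collector loop: V_CE = V_CC − I_C·R_C = 10 − 1.66×4.7 = 2.19 V.
Since V_CE = 2.19 V > V_CE(sat) ≈ 0.2 V, the transistor is in the active region as assumed.

I_C ≈ 1.7 mA, V_CE ≈ 2.2 V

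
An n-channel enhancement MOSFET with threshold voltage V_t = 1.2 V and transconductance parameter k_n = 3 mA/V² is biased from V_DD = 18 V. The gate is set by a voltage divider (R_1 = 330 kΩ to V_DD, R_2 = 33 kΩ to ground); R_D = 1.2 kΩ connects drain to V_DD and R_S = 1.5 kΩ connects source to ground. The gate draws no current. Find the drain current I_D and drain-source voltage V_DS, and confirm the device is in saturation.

V_G = V_DD·R_2/(R_1+R_2) = 18×33/363 = 1.64 V.
Assume saturation: I_D = (k_n/2)(V_GS − V_t)² with V_GS = V_G − I_D·R_S = 1.64 − 1.5·I_D.
Substituting gives 3.38·I_D² − 2.96·I_D + 0.286 = 0, with roots I_D = 0.11 or 0.768 mA.
The root I_D = 0.768 mA gives V_GS = 0.485 V ≤ V_t, so take I_D = 0.11 mA.
Then V_GS = 1.47 V and V_DS = V_DD − I_D(R_D+R_S) = 18 − 0.11×2.7 = 17.7 V.
Saturation requires V_DS ≥ V_GS − V_t = 0.271 V; 17.7 ≥ 0.271 ✓.

I_D ≈ 0.11 mA, V_DS ≈ 18 V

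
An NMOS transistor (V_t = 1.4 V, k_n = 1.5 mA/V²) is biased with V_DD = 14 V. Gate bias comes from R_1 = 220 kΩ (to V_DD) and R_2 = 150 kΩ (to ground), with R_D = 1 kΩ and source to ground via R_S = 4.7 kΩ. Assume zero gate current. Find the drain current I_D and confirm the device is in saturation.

V_G = V_DD·R_2/(R_1+R_2) = 14×150/370 = 5.68 V.
Assume saturation: I_D = (k_n/2)(V_GS − V_t)² with V_GS = V_G − I_D·R_S = 5.68 − 4.7·I_D.
Substituting gives 16.6·I_D² − 31.1·I_D + 13.7 = 0, with roots I_D = 0.704 or 1.18 mA.
The root I_D = 1.18 mA gives V_GS = 0.148 V ≤ V_t, so take I_D = 0.704 mA.
Then V_GS = 2.37 V and V_DS = V_DD − I_D(R_D+R_S) = 14 − 0.704×5.7 = 9.99 V.
Saturation requires V_DS ≥ V_GS − V_t = 0.969 V; 9.99 ≥ 0.969 ✓.

I_D ≈ 0.7 mA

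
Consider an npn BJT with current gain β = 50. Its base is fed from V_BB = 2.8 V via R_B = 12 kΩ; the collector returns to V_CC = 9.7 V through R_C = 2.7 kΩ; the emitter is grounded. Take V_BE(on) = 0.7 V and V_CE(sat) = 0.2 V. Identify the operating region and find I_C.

Assume active: I_B = (2.8 − 0.7)/12 = 0.175 mA, giving I_C = β·I_B = 8.75 mA.
But then V_CE = 9.7 − 8.75×2.7 = -13.9 V < V_CE(sat) = 0.2 V — impossible in the active region.
So the transistor is saturated. With V_CE = 0.2 V, I_C = (V_CC − 0.2)/R_C = 9.5/2.7 = 3.52 mA.
Check: β·I_B = 8.75 mA > I_C = 3.52 mA, confirming saturation.

saturation; I_C ≈ 3.5 mA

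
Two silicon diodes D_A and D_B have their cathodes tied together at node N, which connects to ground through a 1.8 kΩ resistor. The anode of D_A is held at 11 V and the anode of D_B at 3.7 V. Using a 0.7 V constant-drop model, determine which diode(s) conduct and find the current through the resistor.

Assume both conduct. Then node N would need to be at both 11−0.7 = 10.3 V and 3.7−0.7 = 3 V, which is impossible.
Assume only D_A conducts: V_N = 11 − 0.7 = 10.3 V, so I_R = 10.3/1.8 = 5.72 mA.
Check D_B: its anode-to-cathode voltage is 3.7 − 10.3 = -6.6 V < 0.7 V, so it is off. The assumption is consistent.

Only D_A conducts; I_R ≈ 5.7 mA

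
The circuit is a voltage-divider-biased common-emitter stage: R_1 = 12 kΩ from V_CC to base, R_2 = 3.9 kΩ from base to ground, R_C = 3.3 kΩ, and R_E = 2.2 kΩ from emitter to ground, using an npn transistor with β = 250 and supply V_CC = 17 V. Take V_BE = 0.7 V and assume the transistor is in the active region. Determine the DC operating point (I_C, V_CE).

I_C ≈ 1.6 mA, V_CE ≈ 8.4 V

Thevenize the base divider: V_Th = V_CC·R_2/(R_1+R_2) = 17×3.9/15.9 = 4.17 V, R_Th = R_1‖R_2 = 2.94 kΩ.
Base-emitter loop: V_Th = I_B·R_Th + V_BE + (β+1)I_B·R_E, so I_B = (4.17 − 0.7) / (2.94 + 251×2.2) = 0.00625 mA.
I_C = β·I_B = 250×0.00625 = 1.56 mA, and I_E = (β+1)I_B = 1.57 mA.
V_CE = V_CC − I_C·R_C − I_E·R_E = 17 − 1.56×3.3 − 1.57×2.2 = 8.39 V.
V_CE = 8.39 V > 0.2 V confirms active-region operation.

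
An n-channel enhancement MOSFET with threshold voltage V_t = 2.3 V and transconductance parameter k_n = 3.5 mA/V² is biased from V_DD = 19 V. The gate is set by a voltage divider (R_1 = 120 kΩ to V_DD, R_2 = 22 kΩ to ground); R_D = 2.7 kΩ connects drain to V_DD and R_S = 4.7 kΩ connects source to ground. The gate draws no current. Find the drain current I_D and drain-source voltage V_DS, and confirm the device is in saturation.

I_D ≈ 0.089 mA, V_DS ≈ 18 V

V_G = V_DD·R_2/(R_1+R_2) = 19×22/142 = 2.94 V.
Assume saturation: I_D = (k_n/2)(V_GS − V_t)² with V_GS = V_G − I_D·R_S = 2.94 − 4.7·I_D.
Substituting gives 38.7·I_D² − 11.6·I_D + 0.725 = 0, with roots I_D = 0.089 or 0.211 mA.
The root I_D = 0.211 mA gives V_GS = 1.95 V ≤ V_t, so take I_D = 0.089 mA.
Then V_GS = 2.53 V and V_DS = V_DD − I_D(R_D+R_S) = 19 − 0.089×7.4 = 18.3 V.
Saturation requires V_DS ≥ V_GS − V_t = 0.225 V; 18.3 ≥ 0.225 ✓.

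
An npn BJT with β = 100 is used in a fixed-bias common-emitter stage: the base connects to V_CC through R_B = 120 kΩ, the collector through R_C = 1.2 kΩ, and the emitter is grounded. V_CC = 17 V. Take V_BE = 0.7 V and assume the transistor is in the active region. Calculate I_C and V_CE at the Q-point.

Base loop: V_CC = I_B·R_B + V_BE, so I_B = (17 − 0.7)/120 kΩ = 0.136 mA.
In the active region I_C = β·I_B = 100 × 0.136 = 13.6 mA.
Collector loop: V_CE = V_CC − I_C·R_C = 17 − 13.6×1.2 = 0.7 V.
Since V_CE = 0.7 V > V_CE(sat) ≈ 0.2 V, the transistor is in the active region as assumed.

I_C ≈ 14 mA, V_CE ≈ 0.7 V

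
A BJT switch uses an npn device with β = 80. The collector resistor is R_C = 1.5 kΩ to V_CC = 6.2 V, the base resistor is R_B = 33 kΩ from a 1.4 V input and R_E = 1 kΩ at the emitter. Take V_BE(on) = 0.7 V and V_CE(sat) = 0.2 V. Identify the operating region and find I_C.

active; I_C ≈ 0.49 mA

Assume active. Base-emitter loop: I_B = (V_BB − V_BE)/(R_B + (β+1)R_E) = (1.4 − 0.7)/(33 + 81×1) = 0.00614 mA.
I_C = β·I_B = 80×0.00614 = 0.491 mA.
V_CE = V_CC − I_C·R_C − I_E·R_E = 6.2 − 0.491×1.5 − 0.497×1 = 4.97 V > V_CE(sat), so the active-region assumption holds.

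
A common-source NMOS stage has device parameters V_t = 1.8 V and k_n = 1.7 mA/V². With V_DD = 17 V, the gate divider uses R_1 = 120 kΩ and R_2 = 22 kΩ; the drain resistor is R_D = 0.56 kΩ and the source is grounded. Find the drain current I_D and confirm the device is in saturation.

I_D ≈ 0.59 mA

V_G = V_DD·R_2/(R_1+R_2) = 17×22/142 = 2.63 V. With the source grounded, V_GS = V_G = 2.63 V.
Assume saturation: I_D = (k_n/2)(V_GS − V_t)² = (1.7/2)×(2.63 − 1.8)² = 0.85×0.834² = 0.591 mA.
V_DS = V_DD − I_D·R_D = 17 − 0.591×0.56 = 16.7 V.
Saturation requires V_DS ≥ V_GS − V_t = 0.834 V; 16.7 ≥ 0.834 ✓.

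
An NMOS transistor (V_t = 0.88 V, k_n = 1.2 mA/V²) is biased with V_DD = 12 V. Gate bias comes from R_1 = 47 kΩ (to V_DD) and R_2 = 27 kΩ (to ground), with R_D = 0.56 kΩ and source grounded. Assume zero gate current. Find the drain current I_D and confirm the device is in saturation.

I_D ≈ 7.3 mA

V_G = V_DD·R_2/(R_1+R_2) = 12×27/74 = 4.38 V. With the source grounded, V_GS = V_G = 4.38 V.
Assume saturation: I_D = (k_n/2)(V_GS − V_t)² = (1.2/2)×(4.38 − 0.88)² = 0.6×3.5² = 7.34 mA.
V_DS = V_DD − I_D·R_D = 12 − 7.34×0.56 = 7.89 V.
Saturation requires V_DS ≥ V_GS − V_t = 3.5 V; 7.89 ≥ 3.5 ✓.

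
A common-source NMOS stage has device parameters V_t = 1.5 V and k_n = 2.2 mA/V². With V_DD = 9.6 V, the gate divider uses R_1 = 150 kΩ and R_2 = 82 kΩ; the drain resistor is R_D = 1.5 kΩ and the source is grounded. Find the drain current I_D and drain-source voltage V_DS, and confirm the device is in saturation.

V_G = V_DD·R_2/(R_1+R_2) = 9.6×82/232 = 3.39 V. With the source grounded, V_GS = V_G = 3.39 V.
Assume saturation: I_D = (k_n/2)(V_GS − V_t)² = (2.2/2)×(3.39 − 1.5)² = 1.1×1.89² = 3.94 mA.
V_DS = V_DD − I_D·R_D = 9.6 − 3.94×1.5 = 3.69 V.
Saturation requires V_DS ≥ V_GS − V_t = 1.89 V; 3.69 ≥ 1.89 ✓.

I_D ≈ 3.9 mA, V_DS ≈ 3.7 V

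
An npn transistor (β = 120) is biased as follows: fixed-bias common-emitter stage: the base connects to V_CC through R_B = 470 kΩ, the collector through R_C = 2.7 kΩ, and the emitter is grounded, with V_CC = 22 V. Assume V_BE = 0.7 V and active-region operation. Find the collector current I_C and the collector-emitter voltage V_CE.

Base loop: V_CC = I_B·R_B + V_BE, so I_B = (22 − 0.7)/470 kΩ = 0.0453 mA.
In the active region I_C = β·I_B = 120 × 0.0453 = 5.44 mA.
Collector loop: V_CE = V_CC − I_C·R_C = 22 − 5.44×2.7 = 7.32 V.
Since V_CE = 7.32 V > V_CE(sat) ≈ 0.2 V, the transistor is in the active region as assumed.

I_C ≈ 5.4 mA, V_CE ≈ 7.3 V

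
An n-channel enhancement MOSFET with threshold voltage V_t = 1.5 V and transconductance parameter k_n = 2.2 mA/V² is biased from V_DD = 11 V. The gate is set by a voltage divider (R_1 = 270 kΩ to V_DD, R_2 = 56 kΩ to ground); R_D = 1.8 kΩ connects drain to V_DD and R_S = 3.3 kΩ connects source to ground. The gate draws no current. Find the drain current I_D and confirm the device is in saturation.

I_D ≈ 0.052 mA

V_G = V_DD·R_2/(R_1+R_2) = 11×56/326 = 1.89 V.
Assume saturation: I_D = (k_n/2)(V_GS − V_t)² with V_GS = V_G − I_D·R_S = 1.89 − 3.3·I_D.
Substituting gives 12·I_D² − 3.83·I_D + 0.167 = 0, with roots I_D = 0.0521 or 0.267 mA.
The root I_D = 0.267 mA gives V_GS = 1.01 V ≤ V_t, so take I_D = 0.0521 mA.
Then V_GS = 1.72 V and V_DS = V_DD − I_D(R_D+R_S) = 11 − 0.0521×5.1 = 10.7 V.
Saturation requires V_DS ≥ V_GS − V_t = 0.218 V; 10.7 ≥ 0.218 ✓.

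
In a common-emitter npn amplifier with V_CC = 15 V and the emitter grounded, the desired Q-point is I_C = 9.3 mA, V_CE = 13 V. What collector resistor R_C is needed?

Collector loop: V_CC = I_C·R_C + V_CE.
R_C = (V_CC − V_CE)/I_C = (15 − 13)/9.3 = 0.215 kΩ.

R_C ≈ 0.22 kΩ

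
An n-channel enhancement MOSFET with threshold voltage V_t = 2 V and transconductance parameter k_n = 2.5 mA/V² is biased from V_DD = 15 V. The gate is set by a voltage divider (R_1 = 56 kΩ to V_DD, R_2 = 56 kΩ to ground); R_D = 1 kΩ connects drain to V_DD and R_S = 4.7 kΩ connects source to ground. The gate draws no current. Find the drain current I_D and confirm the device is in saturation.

I_D ≈ 0.98 mA

V_G = V_DD·R_2/(R_1+R_2) = 15×56/112 = 7.5 V.
Assume saturation: I_D = (k_n/2)(V_GS − V_t)² with V_GS = V_G − I_D·R_S = 7.5 − 4.7·I_D.
Substituting gives 27.6·I_D² − 65.6·I_D + 37.8 = 0, with roots I_D = 0.982 or 1.39 mA.
The root I_D = 1.39 mA gives V_GS = 0.944 V ≤ V_t, so take I_D = 0.982 mA.
Then V_GS = 2.89 V and V_DS = V_DD − I_D(R_D+R_S) = 15 − 0.982×5.7 = 9.4 V.
Saturation requires V_DS ≥ V_GS − V_t = 0.886 V; 9.4 ≥ 0.886 ✓.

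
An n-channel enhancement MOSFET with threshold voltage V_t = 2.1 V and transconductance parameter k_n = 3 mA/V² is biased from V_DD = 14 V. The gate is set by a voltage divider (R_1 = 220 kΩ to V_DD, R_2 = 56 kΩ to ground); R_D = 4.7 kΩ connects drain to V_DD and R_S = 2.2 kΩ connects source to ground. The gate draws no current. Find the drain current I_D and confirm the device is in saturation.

I_D ≈ 0.18 mA

V_G = V_DD·R_2/(R_1+R_2) = 14×56/276 = 2.84 V.
Assume saturation: I_D = (k_n/2)(V_GS − V_t)² with V_GS = V_G − I_D·R_S = 2.84 − 2.2·I_D.
Substituting gives 7.26·I_D² − 5.89·I_D + 0.823 = 0, with roots I_D = 0.179 or 0.632 mA.
The root I_D = 0.632 mA gives V_GS = 1.45 V ≤ V_t, so take I_D = 0.179 mA.
Then V_GS = 2.45 V and V_DS = V_DD − I_D(R_D+R_S) = 14 − 0.179×6.9 = 12.8 V.
Saturation requires V_DS ≥ V_GS − V_t = 0.346 V; 12.8 ≥ 0.346 ✓.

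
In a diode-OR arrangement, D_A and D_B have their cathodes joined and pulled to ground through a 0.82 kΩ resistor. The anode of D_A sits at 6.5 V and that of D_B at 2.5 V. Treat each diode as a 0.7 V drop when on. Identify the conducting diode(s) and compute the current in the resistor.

Only D_A conducts; I_R ≈ 7.1 mA

Assume both conduct. Then node N would need to be at both 6.5−0.7 = 5.8 V and 2.5−0.7 = 1.8 V, which is impossible.
Assume only D_A conducts: V_N = 6.5 − 0.7 = 5.8 V, so I_R = 5.8/0.82 = 7.07 mA.
Check D_B: its anode-to-cathode voltage is 2.5 − 5.8 = -3.3 V < 0.7 V, so it is off. The assumption is consistent.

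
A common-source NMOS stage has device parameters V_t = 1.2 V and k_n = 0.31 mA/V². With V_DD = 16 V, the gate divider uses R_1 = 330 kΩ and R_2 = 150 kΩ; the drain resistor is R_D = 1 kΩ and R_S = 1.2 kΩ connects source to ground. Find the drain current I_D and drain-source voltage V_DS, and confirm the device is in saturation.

V_G = V_DD·R_2/(R_1+R_2) = 16×150/480 = 5 V.
Assume saturation: I_D = (k_n/2)(V_GS − V_t)² with V_GS = V_G − I_D·R_S = 5 − 1.2·I_D.
Substituting gives 0.223·I_D² − 2.41·I_D + 2.24 = 0, with roots I_D = 1.02 or 9.79 mA.
The root I_D = 9.79 mA gives V_GS = -6.75 V ≤ V_t, so take I_D = 1.02 mA.
Then V_GS = 3.77 V and V_DS = V_DD − I_D(R_D+R_S) = 16 − 1.02×2.2 = 13.7 V.
Saturation requires V_DS ≥ V_GS − V_t = 2.57 V; 13.7 ≥ 2.57 ✓.

I_D ≈ 1 mA, V_DS ≈ 14 V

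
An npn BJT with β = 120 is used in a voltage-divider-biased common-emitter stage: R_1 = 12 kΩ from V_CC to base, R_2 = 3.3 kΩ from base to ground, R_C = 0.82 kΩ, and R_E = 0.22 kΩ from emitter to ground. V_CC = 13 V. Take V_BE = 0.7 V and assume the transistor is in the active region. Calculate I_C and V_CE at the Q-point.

I_C ≈ 8.6 mA, V_CE ≈ 4 V

Thevenize the base divider: V_Th = V_CC·R_2/(R_1+R_2) = 13×3.3/15.3 = 2.8 V, R_Th = R_1‖R_2 = 2.59 kΩ.
Base-emitter loop: V_Th = I_B·R_Th + V_BE + (β+1)I_B·R_E, so I_B = (2.8 − 0.7) / (2.59 + 121×0.22) = 0.072 mA.
I_C = β·I_B = 120×0.072 = 8.64 mA, and I_E = (β+1)I_B = 8.72 mA.
V_CE = V_CC − I_C·R_C − I_E·R_E = 13 − 8.64×0.82 − 8.72×0.22 = 3.99 V.
V_CE = 3.99 V > 0.2 V confirms active-region operation.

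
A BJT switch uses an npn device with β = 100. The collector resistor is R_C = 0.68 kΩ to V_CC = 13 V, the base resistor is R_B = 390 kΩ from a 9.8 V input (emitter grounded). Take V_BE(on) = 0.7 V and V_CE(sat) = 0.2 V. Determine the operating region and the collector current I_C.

active; I_C ≈ 2.3 mA

Assume active. Base-emitter loop: I_B = (V_BB − V_BE)/R_B = (9.8 − 0.7)/390 = 0.0233 mA.
I_C = β·I_B = 100×0.0233 = 2.33 mA.
V_CE = V_CC − I_C·R_C = 13 − 2.33×0.68 = 11.4 V > V_CE(sat), so the active-region assumption holds.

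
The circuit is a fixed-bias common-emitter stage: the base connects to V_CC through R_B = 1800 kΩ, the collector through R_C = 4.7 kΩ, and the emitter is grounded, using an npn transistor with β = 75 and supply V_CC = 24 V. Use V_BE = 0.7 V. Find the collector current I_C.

I_C ≈ 0.97 mA

Base loop: V_CC = I_B·R_B + V_BE, so I_B = (24 − 0.7)/1800 kΩ = 0.0129 mA.
In the active region I_C = β·I_B = 75 × 0.0129 = 0.971 mA.
Collector loop: V_CE = V_CC − I_C·R_C = 24 − 0.971×4.7 = 19.4 V.
Since V_CE = 19.4 V > V_CE(sat) ≈ 0.2 V, the transistor is in the active region as assumed.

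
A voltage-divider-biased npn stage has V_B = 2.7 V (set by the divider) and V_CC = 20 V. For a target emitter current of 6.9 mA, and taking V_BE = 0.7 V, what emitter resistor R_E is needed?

R_E ≈ 0.29 kΩ

V_E = V_B − V_BE = 2.7 − 0.7 = 2 V.
R_E = V_E / I_E = 2 / 6.9 = 0.29 kΩ.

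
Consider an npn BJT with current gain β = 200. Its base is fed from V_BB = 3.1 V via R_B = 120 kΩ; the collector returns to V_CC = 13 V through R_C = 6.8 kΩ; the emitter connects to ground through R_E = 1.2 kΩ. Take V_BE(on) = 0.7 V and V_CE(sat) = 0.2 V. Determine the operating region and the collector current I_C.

active; I_C ≈ 1.3 mA

Assume active. Base-emitter loop: I_B = (V_BB − V_BE)/(R_B + (β+1)R_E) = (3.1 − 0.7)/(120 + 201×1.2) = 0.00664 mA.
I_C = β·I_B = 200×0.00664 = 1.33 mA.
V_CE = V_CC − I_C·R_C − I_E·R_E = 13 − 1.33×6.8 − 1.34×1.2 = 2.36 V > V_CE(sat), so the active-region assumption holds.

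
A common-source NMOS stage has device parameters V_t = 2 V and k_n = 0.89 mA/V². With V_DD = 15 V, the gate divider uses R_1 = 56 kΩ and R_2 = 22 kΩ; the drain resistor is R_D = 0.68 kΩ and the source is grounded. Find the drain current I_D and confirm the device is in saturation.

I_D ≈ 2.2 mA

V_G = V_DD·R_2/(R_1+R_2) = 15×22/78 = 4.23 V. With the source grounded, V_GS = V_G = 4.23 V.
Assume saturation: I_D = (k_n/2)(V_GS − V_t)² = (0.89/2)×(4.23 − 2)² = 0.445×2.23² = 2.21 mA.
V_DS = V_DD − I_D·R_D = 15 − 2.21×0.68 = 13.5 V.
Saturation requires V_DS ≥ V_GS − V_t = 2.23 V; 13.5 ≥ 2.23 ✓.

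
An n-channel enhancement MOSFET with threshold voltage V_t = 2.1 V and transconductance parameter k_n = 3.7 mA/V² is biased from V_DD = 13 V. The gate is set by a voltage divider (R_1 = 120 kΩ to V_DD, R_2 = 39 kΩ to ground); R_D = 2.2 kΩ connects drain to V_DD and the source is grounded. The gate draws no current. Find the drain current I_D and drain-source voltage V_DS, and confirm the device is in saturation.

V_G = V_DD·R_2/(R_1+R_2) = 13×39/159 = 3.19 V. With the source grounded, V_GS = V_G = 3.19 V.
Assume saturation: I_D = (k_n/2)(V_GS − V_t)² = (3.7/2)×(3.19 − 2.1)² = 1.85×1.09² = 2.19 mA.
V_DS = V_DD − I_D·R_D = 13 − 2.19×2.2 = 8.18 V.
Saturation requires V_DS ≥ V_GS − V_t = 1.09 V; 8.18 ≥ 1.09 ✓.

I_D ≈ 2.2 mA, V_DS ≈ 8.2 V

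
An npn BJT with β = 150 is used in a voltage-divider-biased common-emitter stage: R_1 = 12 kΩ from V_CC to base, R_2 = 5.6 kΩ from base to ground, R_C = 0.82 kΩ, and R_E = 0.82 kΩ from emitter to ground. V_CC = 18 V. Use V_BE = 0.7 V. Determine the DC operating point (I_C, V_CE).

I_C ≈ 5.9 mA, V_CE ≈ 8.3 V

Thevenize the base divider: V_Th = V_CC·R_2/(R_1+R_2) = 18×5.6/17.6 = 5.73 V, R_Th = R_1‖R_2 = 3.82 kΩ.
Base-emitter loop: V_Th = I_B·R_Th + V_BE + (β+1)I_B·R_E, so I_B = (5.73 − 0.7) / (3.82 + 151×0.82) = 0.0394 mA.
I_C = β·I_B = 150×0.0394 = 5.91 mA, and I_E = (β+1)I_B = 5.95 mA.
V_CE = V_CC − I_C·R_C − I_E·R_E = 18 − 5.91×0.82 − 5.95×0.82 = 8.28 V.
V_CE = 8.28 V > 0.2 V confirms active-region operation.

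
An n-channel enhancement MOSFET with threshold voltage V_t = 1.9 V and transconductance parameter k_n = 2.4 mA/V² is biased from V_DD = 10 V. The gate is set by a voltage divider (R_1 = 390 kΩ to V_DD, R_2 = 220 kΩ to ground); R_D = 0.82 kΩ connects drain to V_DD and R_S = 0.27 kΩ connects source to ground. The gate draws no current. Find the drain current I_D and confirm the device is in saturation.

I_D ≈ 1.8 mA

V_G = V_DD·R_2/(R_1+R_2) = 10×220/610 = 3.61 V.
Assume saturation: I_D = (k_n/2)(V_GS − V_t)² with V_GS = V_G − I_D·R_S = 3.61 − 0.27·I_D.
Substituting gives 0.0875·I_D² − 2.11·I_D + 3.49 = 0, with roots I_D = 1.79 or 22.3 mA.
The root I_D = 22.3 mA gives V_GS = -2.41 V ≤ V_t, so take I_D = 1.79 mA.
Then V_GS = 3.12 V and V_DS = V_DD − I_D(R_D+R_S) = 10 − 1.79×1.09 = 8.05 V.
Saturation requires V_DS ≥ V_GS − V_t = 1.22 V; 8.05 ≥ 1.22 ✓.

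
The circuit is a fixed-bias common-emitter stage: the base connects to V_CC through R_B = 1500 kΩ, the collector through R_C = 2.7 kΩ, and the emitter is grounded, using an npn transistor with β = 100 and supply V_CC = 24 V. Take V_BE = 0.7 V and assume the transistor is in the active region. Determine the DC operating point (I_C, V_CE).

Base loop: V_CC = I_B·R_B + V_BE, so I_B = (24 − 0.7)/1500 kΩ = 0.0155 mA.
In the active region I_C = β·I_B = 100 × 0.0155 = 1.55 mA.
Collector loop: V_CE = V_CC − I_C·R_C = 24 − 1.55×2.7 = 19.8 V.
Since V_CE = 19.8 V > V_CE(sat) ≈ 0.2 V, the transistor is in the active region as assumed.

I_C ≈ 1.6 mA, V_CE ≈ 20 V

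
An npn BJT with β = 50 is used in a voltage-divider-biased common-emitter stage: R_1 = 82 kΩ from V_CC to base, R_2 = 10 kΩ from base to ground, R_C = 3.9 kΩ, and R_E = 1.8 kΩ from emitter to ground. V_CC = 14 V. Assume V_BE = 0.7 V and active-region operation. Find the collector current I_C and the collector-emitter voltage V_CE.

Thevenize the base divider: V_Th = V_CC·R_2/(R_1+R_2) = 14×10/92 = 1.52 V, R_Th = R_1‖R_2 = 8.91 kΩ.
Base-emitter loop: V_Th = I_B·R_Th + V_BE + (β+1)I_B·R_E, so I_B = (1.52 − 0.7) / (8.91 + 51×1.8) = 0.00816 mA.
I_C = β·I_B = 50×0.00816 = 0.408 mA, and I_E = (β+1)I_B = 0.416 mA.
V_CE = V_CC − I_C·R_C − I_E·R_E = 14 − 0.408×3.9 − 0.416×1.8 = 11.7 V.
V_CE = 11.7 V > 0.2 V confirms active-region operation.

I_C ≈ 0.41 mA, V_CE ≈ 12 V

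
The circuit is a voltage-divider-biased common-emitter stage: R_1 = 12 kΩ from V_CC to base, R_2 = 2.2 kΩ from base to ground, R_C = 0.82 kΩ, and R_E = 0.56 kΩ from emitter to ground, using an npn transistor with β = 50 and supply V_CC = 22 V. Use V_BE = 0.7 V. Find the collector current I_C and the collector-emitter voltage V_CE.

Thevenize the base divider: V_Th = V_CC·R_2/(R_1+R_2) = 22×2.2/14.2 = 3.41 V, R_Th = R_1‖R_2 = 1.86 kΩ.
Base-emitter loop: V_Th = I_B·R_Th + V_BE + (β+1)I_B·R_E, so I_B = (3.41 − 0.7) / (1.86 + 51×0.56) = 0.089 mA.
I_C = β·I_B = 50×0.089 = 4.45 mA, and I_E = (β+1)I_B = 4.54 mA.
V_CE = V_CC − I_C·R_C − I_E·R_E = 22 − 4.45×0.82 − 4.54×0.56 = 15.8 V.
V_CE = 15.8 V > 0.2 V confirms active-region operation.

I_C ≈ 4.5 mA, V_CE ≈ 16 V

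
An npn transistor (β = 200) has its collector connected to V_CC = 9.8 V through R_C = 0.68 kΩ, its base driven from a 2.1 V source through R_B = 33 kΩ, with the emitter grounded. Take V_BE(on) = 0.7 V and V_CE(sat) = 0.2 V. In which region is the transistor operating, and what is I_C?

active; I_C ≈ 8.5 mA

Assume active. Base-emitter loop: I_B = (V_BB − V_BE)/R_B = (2.1 − 0.7)/33 = 0.0424 mA.
I_C = β·I_B = 200×0.0424 = 8.48 mA.
V_CE = V_CC − I_C·R_C = 9.8 − 8.48×0.68 = 4.03 V > V_CE(sat), so the active-region assumption holds.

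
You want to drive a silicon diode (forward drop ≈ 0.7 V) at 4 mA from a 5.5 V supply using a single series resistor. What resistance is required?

R ≈ 1.2 kΩ

The resistor drops V_S − V_D = 5.5 − 0.7 = 4.8 V at 4 mA.
R = 4.8 V / 4 mA = 1.2 kΩ.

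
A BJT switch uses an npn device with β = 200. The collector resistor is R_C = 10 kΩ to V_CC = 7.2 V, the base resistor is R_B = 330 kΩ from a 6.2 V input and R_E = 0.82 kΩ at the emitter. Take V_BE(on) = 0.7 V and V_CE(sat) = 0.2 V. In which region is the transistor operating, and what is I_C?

Assume active: I_B = (6.2 − 0.7)/(330 + 201×0.82) = 0.0111 mA, I_C = β·I_B = 2.22 mA.
Then V_CE = 7.2 − 2.22×10 − 2.23×0.82 = -16.9 V < 0.2 V — the active assumption fails.
Re-solve with V_CE = 0.2 V. KCL at the emitter: V_E/R_E = (V_BB−0.7−V_E)/R_B + (V_CC−0.2−V_E)/R_C, giving V_E = 0.542 V.
I_C = (V_CC − 0.2 − V_E)/R_C = (7 − 0.542)/10 = 0.646 mA.
Check: I_B = (5.5 − 0.542)/330 = 0.015 mA, and β·I_B = 3 mA > I_C, confirming saturation.

saturation; I_C ≈ 0.65 mA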